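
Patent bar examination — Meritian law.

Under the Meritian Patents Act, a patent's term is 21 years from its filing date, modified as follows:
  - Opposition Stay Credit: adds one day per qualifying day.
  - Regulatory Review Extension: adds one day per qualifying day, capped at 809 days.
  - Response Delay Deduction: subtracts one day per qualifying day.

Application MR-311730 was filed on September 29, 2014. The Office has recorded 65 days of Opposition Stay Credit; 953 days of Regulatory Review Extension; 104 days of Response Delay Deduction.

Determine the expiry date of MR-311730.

Base term: filing date + 21 years → 29 September 2035.
Opposition Stay Credit: +65 days → 3 December 2035.
Regulatory Review Extension: 953 days claimed exceeds the 809-day cap, so +809 days → 19 February 2038.
Response Delay Deduction: −104 days → 7 November 2037.

November 7, 2037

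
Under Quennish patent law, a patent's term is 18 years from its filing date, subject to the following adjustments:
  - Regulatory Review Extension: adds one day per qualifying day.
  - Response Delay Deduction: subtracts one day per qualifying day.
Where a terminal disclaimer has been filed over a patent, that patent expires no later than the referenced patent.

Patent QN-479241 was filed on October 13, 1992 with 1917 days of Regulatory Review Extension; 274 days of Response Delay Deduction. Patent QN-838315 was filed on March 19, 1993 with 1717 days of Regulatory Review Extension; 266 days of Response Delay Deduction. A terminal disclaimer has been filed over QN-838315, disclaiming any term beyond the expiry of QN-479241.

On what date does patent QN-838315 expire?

Natural term of QN-838315:
  Base: filing + 18 years → 19 March 2011.
  Regulatory Review Extension: +1717 days → 30 November 2015.
  Response Delay Deduction: −266 days → 9 March 2015.
Expiry of referenced patent QN-479241:
  Base: filing + 18 years → 13 October 2010.
  Regulatory Review Extension: +1917 days → 12 January 2016.
  Response Delay Deduction: −274 days → 13 April 2015.
Terminal disclaimer: QN-838315 expires on the earlier of 9 March 2015 and 13 April 2015.

March 9, 2015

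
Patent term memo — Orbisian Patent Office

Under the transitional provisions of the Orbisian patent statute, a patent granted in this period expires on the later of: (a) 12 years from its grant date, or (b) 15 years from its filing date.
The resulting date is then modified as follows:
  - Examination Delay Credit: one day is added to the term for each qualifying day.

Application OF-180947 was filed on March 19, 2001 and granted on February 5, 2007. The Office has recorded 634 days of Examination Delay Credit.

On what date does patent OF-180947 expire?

(a) grant + 12 years → 5 February 2019.
(b) filing + 15 years → 19 March 2016.
Later of the two: 5 February 2019.
Examination Delay Credit: +634 days → 31 October 2020.

2020-10-31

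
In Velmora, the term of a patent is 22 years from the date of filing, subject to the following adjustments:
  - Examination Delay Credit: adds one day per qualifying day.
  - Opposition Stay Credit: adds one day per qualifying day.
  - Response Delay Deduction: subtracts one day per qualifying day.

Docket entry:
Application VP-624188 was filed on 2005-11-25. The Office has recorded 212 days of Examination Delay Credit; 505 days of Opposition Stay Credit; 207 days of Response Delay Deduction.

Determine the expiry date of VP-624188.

2029-04-18

Base term: filing date + 22 years → 25 November 2027.
Examination Delay Credit: +212 days → 24 June 2028.
Opposition Stay Credit: +505 days → 11 November 2029.
Response Delay Deduction: −207 days → 18 April 2029.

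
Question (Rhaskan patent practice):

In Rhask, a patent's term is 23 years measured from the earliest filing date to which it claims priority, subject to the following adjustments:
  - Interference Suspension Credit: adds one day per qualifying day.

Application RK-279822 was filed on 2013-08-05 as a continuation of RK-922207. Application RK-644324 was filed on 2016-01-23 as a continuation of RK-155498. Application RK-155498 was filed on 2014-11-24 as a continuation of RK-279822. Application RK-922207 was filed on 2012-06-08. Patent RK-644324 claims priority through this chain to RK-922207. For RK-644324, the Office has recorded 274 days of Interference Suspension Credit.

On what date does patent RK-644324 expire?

2036-03-08

Earliest priority filing: 8 June 2012.
Base term: 8 June 2012 + 23 years → 8 June 2035.
Interference Suspension Credit: +274 days → 8 March 2036.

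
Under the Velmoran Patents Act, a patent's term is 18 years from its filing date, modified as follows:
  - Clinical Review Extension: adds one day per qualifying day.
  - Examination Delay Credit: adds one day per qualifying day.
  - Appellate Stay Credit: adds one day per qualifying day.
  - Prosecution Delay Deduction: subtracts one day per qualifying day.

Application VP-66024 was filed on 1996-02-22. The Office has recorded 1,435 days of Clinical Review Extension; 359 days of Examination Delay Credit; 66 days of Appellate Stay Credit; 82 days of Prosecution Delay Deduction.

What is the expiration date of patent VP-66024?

Base term: filing date + 18 years → 22 February 2014.
Clinical Review Extension: +1435 days → 27 January 2018.
Examination Delay Credit: +359 days → 21 January 2019.
Appellate Stay Credit: +66 days → 28 March 2019.
Prosecution Delay Deduction: −82 days → 5 January 2019.

January 5, 2019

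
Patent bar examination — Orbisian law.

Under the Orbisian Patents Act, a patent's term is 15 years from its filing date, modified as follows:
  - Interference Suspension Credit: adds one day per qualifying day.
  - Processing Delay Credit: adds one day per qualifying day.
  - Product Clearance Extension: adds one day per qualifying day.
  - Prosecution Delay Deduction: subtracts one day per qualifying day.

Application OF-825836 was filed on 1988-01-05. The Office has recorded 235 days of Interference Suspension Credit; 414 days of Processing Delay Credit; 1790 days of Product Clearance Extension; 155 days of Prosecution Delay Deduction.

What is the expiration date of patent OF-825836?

April 7, 2009

Base term: filing date + 15 years → 5 January 2003.
Interference Suspension Credit: +235 days → 28 August 2003.
Processing Delay Credit: +414 days → 15 October 2004.
Product Clearance Extension: +1790 days → 9 September 2009.
Prosecution Delay Deduction: −155 days → 7 April 2009.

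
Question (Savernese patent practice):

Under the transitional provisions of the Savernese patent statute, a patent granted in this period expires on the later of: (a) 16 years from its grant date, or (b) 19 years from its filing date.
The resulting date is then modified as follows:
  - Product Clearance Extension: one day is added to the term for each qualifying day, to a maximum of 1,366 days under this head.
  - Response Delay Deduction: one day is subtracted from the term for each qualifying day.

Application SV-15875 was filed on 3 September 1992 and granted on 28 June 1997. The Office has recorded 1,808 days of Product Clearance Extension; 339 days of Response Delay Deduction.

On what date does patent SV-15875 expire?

(a) grant + 16 years → 28 June 2013.
(b) filing + 19 years → 3 September 2011.
Later of the two: 28 June 2013.
Product Clearance Extension: 1808 days claimed exceeds the 1366-day cap, so +1366 days → 25 March 2017.
Response Delay Deduction: −339 days → 20 April 2016.

April 20, 2016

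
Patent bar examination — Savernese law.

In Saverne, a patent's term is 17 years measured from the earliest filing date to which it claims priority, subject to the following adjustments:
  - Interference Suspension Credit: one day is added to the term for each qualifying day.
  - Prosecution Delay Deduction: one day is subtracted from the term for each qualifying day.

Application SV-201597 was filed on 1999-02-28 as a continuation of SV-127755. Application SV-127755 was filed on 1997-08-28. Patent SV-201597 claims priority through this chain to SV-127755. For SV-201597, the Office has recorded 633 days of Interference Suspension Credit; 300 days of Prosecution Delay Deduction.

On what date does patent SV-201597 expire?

Earliest priority filing: 28 August 1997.
Base term: 28 August 1997 + 17 years → 28 August 2014.
Interference Suspension Credit: +633 days → 22 May 2016.
Prosecution Delay Deduction: −300 days → 27 July 2015.

2015-07-27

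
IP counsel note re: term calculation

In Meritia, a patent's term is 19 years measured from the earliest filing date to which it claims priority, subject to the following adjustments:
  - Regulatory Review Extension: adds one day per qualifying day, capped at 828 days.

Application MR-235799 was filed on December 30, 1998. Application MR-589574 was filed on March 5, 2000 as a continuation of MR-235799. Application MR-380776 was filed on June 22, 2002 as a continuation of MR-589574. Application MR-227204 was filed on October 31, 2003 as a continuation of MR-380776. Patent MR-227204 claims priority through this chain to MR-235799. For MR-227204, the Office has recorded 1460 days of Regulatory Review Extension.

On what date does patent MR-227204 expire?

2020-04-06

Earliest priority filing: 30 December 1998.
Base term: 30 December 1998 + 19 years → 30 December 2017.
Regulatory Review Extension: 1460 days claimed exceeds the 828-day cap, so +828 days → 6 April 2020.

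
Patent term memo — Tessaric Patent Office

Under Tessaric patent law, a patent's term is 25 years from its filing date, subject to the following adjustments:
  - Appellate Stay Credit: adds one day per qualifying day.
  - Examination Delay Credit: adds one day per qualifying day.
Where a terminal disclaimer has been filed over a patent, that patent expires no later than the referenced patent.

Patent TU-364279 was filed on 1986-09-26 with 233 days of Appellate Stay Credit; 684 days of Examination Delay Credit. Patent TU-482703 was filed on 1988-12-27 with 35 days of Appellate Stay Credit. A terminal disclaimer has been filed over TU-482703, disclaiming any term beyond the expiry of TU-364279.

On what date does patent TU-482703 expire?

2014-01-31

Natural term of TU-482703:
  Base: filing + 25 years → 27 December 2013.
  Appellate Stay Credit: +35 days → 31 January 2014.
Expiry of referenced patent TU-364279:
  Base: filing + 25 years → 26 September 2011.
  Appellate Stay Credit: +233 days → 16 May 2012.
  Examination Delay Credit: +684 days → 31 March 2014.
Terminal disclaimer: TU-482703 expires on the earlier of 31 January 2014 and 31 March 2014.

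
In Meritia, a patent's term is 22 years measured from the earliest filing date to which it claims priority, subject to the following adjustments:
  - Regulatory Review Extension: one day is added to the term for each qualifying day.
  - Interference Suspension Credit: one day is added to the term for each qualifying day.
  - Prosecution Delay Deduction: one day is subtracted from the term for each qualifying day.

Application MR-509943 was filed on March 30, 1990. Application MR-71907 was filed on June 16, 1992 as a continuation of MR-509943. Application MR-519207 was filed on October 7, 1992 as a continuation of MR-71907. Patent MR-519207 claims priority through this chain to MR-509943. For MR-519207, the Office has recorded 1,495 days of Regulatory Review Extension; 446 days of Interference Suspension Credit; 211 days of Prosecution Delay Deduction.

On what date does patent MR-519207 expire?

Earliest priority filing: 30 March 1990.
Base term: 30 March 1990 + 22 years → 30 March 2012.
Regulatory Review Extension: +1495 days → 3 May 2016.
Interference Suspension Credit: +446 days → 23 July 2017.
Prosecution Delay Deduction: −211 days → 24 December 2016.

December 24, 2016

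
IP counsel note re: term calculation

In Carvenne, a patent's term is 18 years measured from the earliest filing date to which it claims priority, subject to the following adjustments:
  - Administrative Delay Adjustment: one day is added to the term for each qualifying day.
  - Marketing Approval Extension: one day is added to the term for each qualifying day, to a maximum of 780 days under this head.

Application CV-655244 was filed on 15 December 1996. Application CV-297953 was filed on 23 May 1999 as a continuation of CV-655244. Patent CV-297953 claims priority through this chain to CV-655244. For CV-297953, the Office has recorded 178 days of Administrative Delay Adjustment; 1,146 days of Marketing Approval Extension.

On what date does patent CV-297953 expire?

Earliest priority filing: 15 December 1996.
Base term: 15 December 1996 + 18 years → 15 December 2014.
Administrative Delay Adjustment: +178 days → 11 June 2015.
Marketing Approval Extension: 1146 days claimed exceeds the 780-day cap, so +780 days → 30 July 2017.

2017-07-30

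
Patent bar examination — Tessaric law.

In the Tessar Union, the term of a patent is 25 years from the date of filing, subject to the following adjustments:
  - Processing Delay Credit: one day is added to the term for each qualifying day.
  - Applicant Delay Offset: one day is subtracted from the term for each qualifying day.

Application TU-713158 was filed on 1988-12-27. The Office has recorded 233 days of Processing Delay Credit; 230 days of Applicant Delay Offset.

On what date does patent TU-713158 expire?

Base term: filing date + 25 years → 27 December 2013.
Processing Delay Credit: +233 days → 17 August 2014.
Applicant Delay Offset: −230 days → 30 December 2013.

December 30, 2013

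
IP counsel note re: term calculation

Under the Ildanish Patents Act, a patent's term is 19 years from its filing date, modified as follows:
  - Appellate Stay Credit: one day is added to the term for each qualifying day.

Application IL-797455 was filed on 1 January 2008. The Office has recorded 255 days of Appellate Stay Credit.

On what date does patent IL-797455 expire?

2027-09-13

Base term: filing date + 19 years → 1 January 2027.
Appellate Stay Credit: +255 days → 13 September 2027.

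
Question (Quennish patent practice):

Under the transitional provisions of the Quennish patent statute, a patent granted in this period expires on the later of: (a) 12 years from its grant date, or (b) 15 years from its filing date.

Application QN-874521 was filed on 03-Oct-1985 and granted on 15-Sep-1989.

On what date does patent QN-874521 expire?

September 15, 2001

(a) grant + 12 years → 15 September 2001.
(b) filing + 15 years → 3 October 2000.
Later of the two: 15 September 2001.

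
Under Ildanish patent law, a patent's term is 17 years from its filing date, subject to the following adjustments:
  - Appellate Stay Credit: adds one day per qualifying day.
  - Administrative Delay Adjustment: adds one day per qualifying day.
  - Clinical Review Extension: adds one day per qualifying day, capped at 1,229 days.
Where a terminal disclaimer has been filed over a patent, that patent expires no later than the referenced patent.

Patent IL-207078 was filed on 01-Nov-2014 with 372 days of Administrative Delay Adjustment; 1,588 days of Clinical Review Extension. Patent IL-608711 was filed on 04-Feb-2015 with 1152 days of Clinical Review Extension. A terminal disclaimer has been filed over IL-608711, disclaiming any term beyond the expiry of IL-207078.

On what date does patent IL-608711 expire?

Natural term of IL-608711:
  Base: filing + 17 years → 4 February 2032.
  Clinical Review Extension: 1152 days (within the 1229-day cap) → +1152 days → 1 April 2035.
Expiry of referenced patent IL-207078:
  Base: filing + 17 years → 1 November 2031.
  Administrative Delay Adjustment: +372 days → 7 November 2032.
  Clinical Review Extension: 1588 days claimed exceeds the 1229-day cap, so +1229 days → 20 March 2036.
Terminal disclaimer: IL-608711 expires on the earlier of 1 April 2035 and 20 March 2036.

April 1, 2035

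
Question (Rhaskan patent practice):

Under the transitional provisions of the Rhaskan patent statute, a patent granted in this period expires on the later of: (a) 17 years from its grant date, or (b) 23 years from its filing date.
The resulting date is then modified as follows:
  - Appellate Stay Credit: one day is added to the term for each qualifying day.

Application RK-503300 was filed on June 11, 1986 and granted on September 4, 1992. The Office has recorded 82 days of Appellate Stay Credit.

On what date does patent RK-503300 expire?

(a) grant + 17 years → 4 September 2009.
(b) filing + 23 years → 11 June 2009.
Later of the two: 4 September 2009.
Appellate Stay Credit: +82 days → 25 November 2009.

November 25, 2009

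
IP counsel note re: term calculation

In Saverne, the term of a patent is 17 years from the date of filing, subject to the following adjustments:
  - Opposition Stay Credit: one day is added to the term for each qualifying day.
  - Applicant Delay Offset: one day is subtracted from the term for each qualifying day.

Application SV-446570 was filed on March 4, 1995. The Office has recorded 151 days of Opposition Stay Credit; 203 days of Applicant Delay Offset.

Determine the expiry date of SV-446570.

Base term: filing date + 17 years → 4 March 2012.
Opposition Stay Credit: +151 days → 2 August 2012.
Applicant Delay Offset: −203 days → 12 January 2012.

2012-01-12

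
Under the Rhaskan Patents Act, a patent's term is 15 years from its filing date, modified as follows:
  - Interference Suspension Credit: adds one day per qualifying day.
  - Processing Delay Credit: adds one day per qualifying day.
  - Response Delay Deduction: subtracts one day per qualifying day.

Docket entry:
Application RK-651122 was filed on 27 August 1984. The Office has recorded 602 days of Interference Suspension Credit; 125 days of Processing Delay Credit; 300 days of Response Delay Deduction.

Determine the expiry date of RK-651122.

Base term: filing date + 15 years → 27 August 1999.
Interference Suspension Credit: +602 days → 20 April 2001.
Processing Delay Credit: +125 days → 23 August 2001.
Response Delay Deduction: −300 days → 27 October 2000.

October 27, 2000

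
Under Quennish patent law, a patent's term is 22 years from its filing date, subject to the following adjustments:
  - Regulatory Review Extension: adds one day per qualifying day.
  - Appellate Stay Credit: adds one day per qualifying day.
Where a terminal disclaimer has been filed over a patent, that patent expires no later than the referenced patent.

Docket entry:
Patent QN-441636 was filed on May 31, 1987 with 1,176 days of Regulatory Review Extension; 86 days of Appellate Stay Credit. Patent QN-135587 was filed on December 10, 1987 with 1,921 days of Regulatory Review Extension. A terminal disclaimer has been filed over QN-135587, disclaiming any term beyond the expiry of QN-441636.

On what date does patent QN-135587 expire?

November 13, 2012

Natural term of QN-135587:
  Base: filing + 22 years → 10 December 2009.
  Regulatory Review Extension: +1921 days → 15 March 2015.
Expiry of referenced patent QN-441636:
  Base: filing + 22 years → 31 May 2009.
  Regulatory Review Extension: +1176 days → 19 August 2012.
  Appellate Stay Credit: +86 days → 13 November 2012.
Terminal disclaimer: QN-135587 expires on the earlier of 15 March 2015 and 13 November 2012.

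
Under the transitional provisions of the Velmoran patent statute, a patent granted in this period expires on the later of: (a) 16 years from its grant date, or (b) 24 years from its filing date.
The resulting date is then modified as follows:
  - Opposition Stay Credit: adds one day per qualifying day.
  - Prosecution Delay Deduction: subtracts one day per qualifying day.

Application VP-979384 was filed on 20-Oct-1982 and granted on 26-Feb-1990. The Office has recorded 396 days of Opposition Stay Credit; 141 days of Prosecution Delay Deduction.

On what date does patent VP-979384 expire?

(a) grant + 16 years → 26 February 2006.
(b) filing + 24 years → 20 October 2006.
Later of the two: 20 October 2006.
Opposition Stay Credit: +396 days → 20 November 2007.
Prosecution Delay Deduction: −141 days → 2 July 2007.

2007-07-02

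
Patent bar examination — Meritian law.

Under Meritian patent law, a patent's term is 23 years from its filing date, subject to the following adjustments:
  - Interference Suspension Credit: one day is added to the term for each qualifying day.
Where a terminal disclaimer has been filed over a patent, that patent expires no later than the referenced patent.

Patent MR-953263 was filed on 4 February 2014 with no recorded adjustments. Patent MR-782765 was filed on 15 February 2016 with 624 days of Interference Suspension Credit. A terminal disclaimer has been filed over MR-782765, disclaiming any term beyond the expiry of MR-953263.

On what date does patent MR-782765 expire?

Natural term of MR-782765:
  Base: filing + 23 years → 15 February 2039.
  Interference Suspension Credit: +624 days → 31 October 2040.
Expiry of referenced patent MR-953263:
  Base: filing + 23 years → 4 February 2037.
Terminal disclaimer: MR-782765 expires on the earlier of 31 October 2040 and 4 February 2037.

February 4, 2037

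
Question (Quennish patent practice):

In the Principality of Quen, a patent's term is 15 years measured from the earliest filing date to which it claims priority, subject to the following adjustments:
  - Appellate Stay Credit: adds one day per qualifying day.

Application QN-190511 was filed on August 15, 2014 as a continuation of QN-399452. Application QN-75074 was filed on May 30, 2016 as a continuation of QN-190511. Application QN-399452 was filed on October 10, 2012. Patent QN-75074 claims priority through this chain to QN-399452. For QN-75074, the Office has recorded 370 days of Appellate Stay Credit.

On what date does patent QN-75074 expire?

October 14, 2028

Earliest priority filing: 10 October 2012.
Base term: 10 October 2012 + 15 years → 10 October 2027.
Appellate Stay Credit: +370 days → 14 October 2028.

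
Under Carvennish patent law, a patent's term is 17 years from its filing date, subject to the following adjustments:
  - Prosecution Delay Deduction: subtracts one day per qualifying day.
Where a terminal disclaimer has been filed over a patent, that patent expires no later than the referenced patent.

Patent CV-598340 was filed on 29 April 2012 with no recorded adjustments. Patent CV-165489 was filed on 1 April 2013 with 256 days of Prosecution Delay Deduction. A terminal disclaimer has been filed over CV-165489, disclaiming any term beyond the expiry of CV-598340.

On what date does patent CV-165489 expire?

Natural term of CV-165489:
  Base: filing + 17 years → 1 April 2030.
  Prosecution Delay Deduction: −256 days → 19 July 2029.
Expiry of referenced patent CV-598340:
  Base: filing + 17 years → 29 April 2029.
Terminal disclaimer: CV-165489 expires on the earlier of 19 July 2029 and 29 April 2029.

April 29, 2029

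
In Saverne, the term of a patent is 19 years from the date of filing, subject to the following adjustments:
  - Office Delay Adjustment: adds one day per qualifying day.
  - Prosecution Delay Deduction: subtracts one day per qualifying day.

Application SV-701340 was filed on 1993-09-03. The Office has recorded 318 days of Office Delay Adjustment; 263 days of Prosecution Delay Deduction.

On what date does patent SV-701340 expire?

Base term: filing date + 19 years → 3 September 2012.
Office Delay Adjustment: +318 days → 18 July 2013.
Prosecution Delay Deduction: −263 days → 28 October 2012.

2012-10-28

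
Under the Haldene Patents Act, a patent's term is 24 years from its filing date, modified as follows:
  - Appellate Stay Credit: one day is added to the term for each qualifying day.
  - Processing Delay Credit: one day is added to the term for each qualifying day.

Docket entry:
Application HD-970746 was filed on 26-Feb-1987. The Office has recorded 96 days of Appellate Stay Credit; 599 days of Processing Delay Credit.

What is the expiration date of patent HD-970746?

2013-01-21

Base term: filing date + 24 years → 26 February 2011.
Appellate Stay Credit: +96 days → 2 June 2011.
Processing Delay Credit: +599 days → 21 January 2013.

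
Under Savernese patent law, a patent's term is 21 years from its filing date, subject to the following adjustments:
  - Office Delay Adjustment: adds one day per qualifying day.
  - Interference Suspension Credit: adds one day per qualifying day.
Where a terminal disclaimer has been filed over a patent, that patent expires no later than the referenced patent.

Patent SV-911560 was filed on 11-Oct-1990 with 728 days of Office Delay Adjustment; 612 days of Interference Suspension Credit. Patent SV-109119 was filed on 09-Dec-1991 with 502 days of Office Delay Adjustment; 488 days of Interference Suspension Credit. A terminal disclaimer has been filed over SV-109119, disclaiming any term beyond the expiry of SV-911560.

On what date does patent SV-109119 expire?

Natural term of SV-109119:
  Base: filing + 21 years → 9 December 2012.
  Office Delay Adjustment: +502 days → 25 April 2014.
  Interference Suspension Credit: +488 days → 26 August 2015.
Expiry of referenced patent SV-911560:
  Base: filing + 21 years → 11 October 2011.
  Office Delay Adjustment: +728 days → 8 October 2013.
  Interference Suspension Credit: +612 days → 12 June 2015.
Terminal disclaimer: SV-109119 expires on the earlier of 26 August 2015 and 12 June 2015.

2015-06-12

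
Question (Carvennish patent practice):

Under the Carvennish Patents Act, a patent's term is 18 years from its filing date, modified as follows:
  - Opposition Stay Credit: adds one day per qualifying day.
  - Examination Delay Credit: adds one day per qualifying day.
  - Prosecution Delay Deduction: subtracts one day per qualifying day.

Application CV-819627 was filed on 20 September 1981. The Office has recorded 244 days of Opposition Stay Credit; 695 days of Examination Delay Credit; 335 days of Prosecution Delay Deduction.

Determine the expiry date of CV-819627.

2001-05-16

Base term: filing date + 18 years → 20 September 1999.
Opposition Stay Credit: +244 days → 21 May 2000.
Examination Delay Credit: +695 days → 16 April 2002.
Prosecution Delay Deduction: −335 days → 16 May 2001.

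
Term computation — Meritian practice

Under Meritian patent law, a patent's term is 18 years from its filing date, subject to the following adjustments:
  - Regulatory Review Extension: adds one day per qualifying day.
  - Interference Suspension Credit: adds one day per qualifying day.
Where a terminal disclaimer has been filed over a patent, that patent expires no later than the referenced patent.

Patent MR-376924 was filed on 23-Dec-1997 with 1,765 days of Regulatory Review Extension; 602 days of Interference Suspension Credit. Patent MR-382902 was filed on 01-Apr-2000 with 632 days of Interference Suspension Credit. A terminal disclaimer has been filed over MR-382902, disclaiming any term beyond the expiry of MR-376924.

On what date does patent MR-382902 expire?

Natural term of MR-382902:
  Base: filing + 18 years → 1 April 2018.
  Interference Suspension Credit: +632 days → 24 December 2019.
Expiry of referenced patent MR-376924:
  Base: filing + 18 years → 23 December 2015.
  Regulatory Review Extension: +1765 days → 22 October 2020.
  Interference Suspension Credit: +602 days → 16 June 2022.
Terminal disclaimer: MR-382902 expires on the earlier of 24 December 2019 and 16 June 2022.

2019-12-24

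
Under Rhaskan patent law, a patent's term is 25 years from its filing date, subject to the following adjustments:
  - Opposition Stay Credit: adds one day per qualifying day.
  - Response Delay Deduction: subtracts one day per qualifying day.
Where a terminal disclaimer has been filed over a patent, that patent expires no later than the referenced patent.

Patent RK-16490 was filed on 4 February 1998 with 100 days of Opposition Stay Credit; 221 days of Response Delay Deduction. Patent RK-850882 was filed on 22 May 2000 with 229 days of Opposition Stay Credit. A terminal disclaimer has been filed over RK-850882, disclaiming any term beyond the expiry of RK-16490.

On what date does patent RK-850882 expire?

Natural term of RK-850882:
  Base: filing + 25 years → 22 May 2025.
  Opposition Stay Credit: +229 days → 6 January 2026.
Expiry of referenced patent RK-16490:
  Base: filing + 25 years → 4 February 2023.
  Opposition Stay Credit: +100 days → 15 May 2023.
  Response Delay Deduction: −221 days → 6 October 2022.
Terminal disclaimer: RK-850882 expires on the earlier of 6 January 2026 and 6 October 2022.

2022-10-06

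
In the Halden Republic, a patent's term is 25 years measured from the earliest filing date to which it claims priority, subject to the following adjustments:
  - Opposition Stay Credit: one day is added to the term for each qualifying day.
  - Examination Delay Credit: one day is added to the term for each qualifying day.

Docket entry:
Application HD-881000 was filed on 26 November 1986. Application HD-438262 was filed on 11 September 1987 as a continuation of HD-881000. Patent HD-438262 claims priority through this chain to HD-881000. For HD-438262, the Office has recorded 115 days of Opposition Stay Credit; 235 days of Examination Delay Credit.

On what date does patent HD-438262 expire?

November 10, 2012

Earliest priority filing: 26 November 1986.
Base term: 26 November 1986 + 25 years → 26 November 2011.
Opposition Stay Credit: +115 days → 20 March 2012.
Examination Delay Credit: +235 days → 10 November 2012.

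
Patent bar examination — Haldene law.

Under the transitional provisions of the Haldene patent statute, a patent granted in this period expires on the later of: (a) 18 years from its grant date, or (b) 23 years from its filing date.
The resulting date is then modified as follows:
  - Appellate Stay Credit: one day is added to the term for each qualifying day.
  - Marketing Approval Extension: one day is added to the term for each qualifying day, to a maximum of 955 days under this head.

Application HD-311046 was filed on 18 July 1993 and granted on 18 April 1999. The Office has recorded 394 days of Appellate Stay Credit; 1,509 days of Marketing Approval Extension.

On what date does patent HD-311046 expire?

2020-12-27

(a) grant + 18 years → 18 April 2017.
(b) filing + 23 years → 18 July 2016.
Later of the two: 18 April 2017.
Appellate Stay Credit: +394 days → 17 May 2018.
Marketing Approval Extension: 1509 days claimed exceeds the 955-day cap, so +955 days → 27 December 2020.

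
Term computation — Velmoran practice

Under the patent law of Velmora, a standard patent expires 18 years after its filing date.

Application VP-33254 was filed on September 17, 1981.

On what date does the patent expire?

Filing date + 18 years → 17 September 1999.

1999-09-17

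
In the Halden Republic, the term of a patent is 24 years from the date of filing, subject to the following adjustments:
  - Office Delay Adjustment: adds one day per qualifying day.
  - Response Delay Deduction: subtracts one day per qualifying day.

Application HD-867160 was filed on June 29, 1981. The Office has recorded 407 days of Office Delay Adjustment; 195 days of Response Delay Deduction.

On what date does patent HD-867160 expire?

2006-01-27

Base term: filing date + 24 years → 29 June 2005.
Office Delay Adjustment: +407 days → 10 August 2006.
Response Delay Deduction: −195 days → 27 January 2006.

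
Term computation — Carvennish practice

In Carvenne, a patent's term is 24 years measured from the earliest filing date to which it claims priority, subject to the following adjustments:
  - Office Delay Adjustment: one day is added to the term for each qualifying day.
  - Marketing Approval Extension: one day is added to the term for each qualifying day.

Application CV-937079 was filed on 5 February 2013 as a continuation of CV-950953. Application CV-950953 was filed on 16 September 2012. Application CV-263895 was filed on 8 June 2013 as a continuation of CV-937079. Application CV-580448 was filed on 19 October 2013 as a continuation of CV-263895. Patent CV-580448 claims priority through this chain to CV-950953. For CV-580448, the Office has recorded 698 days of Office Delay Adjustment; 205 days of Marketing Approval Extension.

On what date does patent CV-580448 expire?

Earliest priority filing: 16 September 2012.
Base term: 16 September 2012 + 24 years → 16 September 2036.
Office Delay Adjustment: +698 days → 15 August 2038.
Marketing Approval Extension: +205 days → 8 March 2039.

March 8, 2039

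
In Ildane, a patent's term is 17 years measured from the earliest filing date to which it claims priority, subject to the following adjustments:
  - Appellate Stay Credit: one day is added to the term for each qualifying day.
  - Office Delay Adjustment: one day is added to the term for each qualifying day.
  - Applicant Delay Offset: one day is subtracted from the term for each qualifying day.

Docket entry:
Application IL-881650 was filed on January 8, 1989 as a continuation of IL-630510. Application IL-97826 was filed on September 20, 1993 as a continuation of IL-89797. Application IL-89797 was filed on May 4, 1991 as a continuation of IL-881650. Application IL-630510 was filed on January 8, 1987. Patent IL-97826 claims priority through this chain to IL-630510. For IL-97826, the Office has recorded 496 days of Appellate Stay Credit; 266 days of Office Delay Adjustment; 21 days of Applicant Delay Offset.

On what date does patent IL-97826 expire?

January 18, 2006

Earliest priority filing: 8 January 1987.
Base term: 8 January 1987 + 17 years → 8 January 2004.
Appellate Stay Credit: +496 days → 18 May 2005.
Office Delay Adjustment: +266 days → 8 February 2006.
Applicant Delay Offset: −21 days → 18 January 2006.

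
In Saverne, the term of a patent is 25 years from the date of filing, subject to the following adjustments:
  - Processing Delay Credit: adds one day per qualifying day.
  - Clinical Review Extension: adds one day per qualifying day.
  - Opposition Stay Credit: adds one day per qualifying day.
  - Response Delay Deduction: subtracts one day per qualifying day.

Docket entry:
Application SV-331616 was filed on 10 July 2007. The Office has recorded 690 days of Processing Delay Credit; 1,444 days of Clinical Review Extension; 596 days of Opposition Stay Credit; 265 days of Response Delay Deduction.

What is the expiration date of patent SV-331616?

Base term: filing date + 25 years → 10 July 2032.
Processing Delay Credit: +690 days → 31 May 2034.
Clinical Review Extension: +1444 days → 14 May 2038.
Opposition Stay Credit: +596 days → 31 December 2039.
Response Delay Deduction: −265 days → 10 April 2039.

2039-04-10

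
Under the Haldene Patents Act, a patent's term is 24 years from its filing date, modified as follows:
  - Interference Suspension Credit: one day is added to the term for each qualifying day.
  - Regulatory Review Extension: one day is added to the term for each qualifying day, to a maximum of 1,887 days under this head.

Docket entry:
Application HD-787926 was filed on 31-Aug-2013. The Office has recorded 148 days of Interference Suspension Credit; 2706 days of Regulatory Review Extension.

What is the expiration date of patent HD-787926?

Base term: filing date + 24 years → 31 August 2037.
Interference Suspension Credit: +148 days → 26 January 2038.
Regulatory Review Extension: 2706 days claimed exceeds the 1887-day cap, so +1887 days → 28 March 2043.

2043-03-28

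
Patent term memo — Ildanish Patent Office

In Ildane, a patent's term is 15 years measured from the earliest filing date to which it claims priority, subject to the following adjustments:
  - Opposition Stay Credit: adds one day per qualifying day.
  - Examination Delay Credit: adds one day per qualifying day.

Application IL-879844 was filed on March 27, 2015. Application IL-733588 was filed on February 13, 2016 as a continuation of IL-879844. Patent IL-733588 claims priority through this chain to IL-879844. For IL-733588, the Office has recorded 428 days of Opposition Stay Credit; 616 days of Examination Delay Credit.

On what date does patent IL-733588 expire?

2033-02-03

Earliest priority filing: 27 March 2015.
Base term: 27 March 2015 + 15 years → 27 March 2030.
Opposition Stay Credit: +428 days → 29 May 2031.
Examination Delay Credit: +616 days → 3 February 2033.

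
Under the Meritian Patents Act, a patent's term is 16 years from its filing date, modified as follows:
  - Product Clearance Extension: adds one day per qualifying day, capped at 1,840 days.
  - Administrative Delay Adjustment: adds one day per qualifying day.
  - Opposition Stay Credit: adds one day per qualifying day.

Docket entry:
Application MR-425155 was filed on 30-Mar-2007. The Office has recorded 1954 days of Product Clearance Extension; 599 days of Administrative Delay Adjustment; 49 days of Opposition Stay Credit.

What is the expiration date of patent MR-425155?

January 20, 2030

Base term: filing date + 16 years → 30 March 2023.
Product Clearance Extension: 1954 days claimed exceeds the 1840-day cap, so +1840 days → 12 April 2028.
Administrative Delay Adjustment: +599 days → 2 December 2029.
Opposition Stay Credit: +49 days → 20 January 2030.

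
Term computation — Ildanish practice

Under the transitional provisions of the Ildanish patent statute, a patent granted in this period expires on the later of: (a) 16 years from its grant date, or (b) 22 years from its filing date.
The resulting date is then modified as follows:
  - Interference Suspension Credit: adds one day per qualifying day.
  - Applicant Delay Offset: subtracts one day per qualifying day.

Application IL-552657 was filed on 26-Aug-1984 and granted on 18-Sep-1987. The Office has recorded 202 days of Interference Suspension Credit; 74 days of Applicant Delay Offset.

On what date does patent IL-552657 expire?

(a) grant + 16 years → 18 September 2003.
(b) filing + 22 years → 26 August 2006.
Later of the two: 26 August 2006.
Interference Suspension Credit: +202 days → 16 March 2007.
Applicant Delay Offset: −74 days → 1 January 2007.

2007-01-01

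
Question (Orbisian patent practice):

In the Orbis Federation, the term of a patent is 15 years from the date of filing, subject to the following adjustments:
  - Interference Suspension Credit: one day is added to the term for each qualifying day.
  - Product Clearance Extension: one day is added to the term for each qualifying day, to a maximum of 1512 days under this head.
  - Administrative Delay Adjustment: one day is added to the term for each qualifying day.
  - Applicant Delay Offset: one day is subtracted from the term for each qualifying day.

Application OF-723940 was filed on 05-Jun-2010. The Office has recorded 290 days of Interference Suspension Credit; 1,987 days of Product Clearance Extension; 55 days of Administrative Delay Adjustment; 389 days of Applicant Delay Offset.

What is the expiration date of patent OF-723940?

June 12, 2029

Base term: filing date + 15 years → 5 June 2025.
Interference Suspension Credit: +290 days → 22 March 2026.
Product Clearance Extension: 1987 days claimed exceeds the 1512-day cap, so +1512 days → 12 May 2030.
Administrative Delay Adjustment: +55 days → 6 July 2030.
Applicant Delay Offset: −389 days → 12 June 2029.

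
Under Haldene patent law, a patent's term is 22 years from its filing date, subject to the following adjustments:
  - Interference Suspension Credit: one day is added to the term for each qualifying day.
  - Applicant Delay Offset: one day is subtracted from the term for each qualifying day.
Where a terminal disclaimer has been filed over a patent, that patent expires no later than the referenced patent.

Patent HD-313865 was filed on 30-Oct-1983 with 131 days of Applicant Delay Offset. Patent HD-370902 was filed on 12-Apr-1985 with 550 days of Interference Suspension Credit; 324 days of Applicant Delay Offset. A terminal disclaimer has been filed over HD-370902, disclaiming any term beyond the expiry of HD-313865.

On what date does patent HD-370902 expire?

June 21, 2005

Natural term of HD-370902:
  Base: filing + 22 years → 12 April 2007.
  Interference Suspension Credit: +550 days → 13 October 2008.
  Applicant Delay Offset: −324 days → 24 November 2007.
Expiry of referenced patent HD-313865:
  Base: filing + 22 years → 30 October 2005.
  Applicant Delay Offset: −131 days → 21 June 2005.
Terminal disclaimer: HD-370902 expires on the earlier of 24 November 2007 and 21 June 2005.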